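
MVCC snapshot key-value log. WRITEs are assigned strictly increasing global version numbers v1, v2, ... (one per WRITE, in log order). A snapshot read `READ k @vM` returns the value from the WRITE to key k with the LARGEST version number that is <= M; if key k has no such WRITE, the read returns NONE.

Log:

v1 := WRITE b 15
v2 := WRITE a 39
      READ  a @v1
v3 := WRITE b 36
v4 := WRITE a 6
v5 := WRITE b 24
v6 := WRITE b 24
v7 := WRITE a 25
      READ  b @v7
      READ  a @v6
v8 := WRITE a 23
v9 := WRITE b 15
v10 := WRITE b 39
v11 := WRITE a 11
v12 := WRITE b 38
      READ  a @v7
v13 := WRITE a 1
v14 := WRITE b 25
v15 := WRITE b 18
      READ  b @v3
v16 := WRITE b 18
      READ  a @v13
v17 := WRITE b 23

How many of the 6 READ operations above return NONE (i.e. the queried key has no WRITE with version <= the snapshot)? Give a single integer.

v1: WRITE b=15  (b history now [(1, 15)])
v2: WRITE a=39  (a history now [(2, 39)])
READ a @v1: history=[(2, 39)] -> no version <= 1 -> NONE
v3: WRITE b=36  (b history now [(1, 15), (3, 36)])
v4: WRITE a=6  (a history now [(2, 39), (4, 6)])
v5: WRITE b=24  (b history now [(1, 15), (3, 36), (5, 24)])
v6: WRITE b=24  (b history now [(1, 15), (3, 36), (5, 24), (6, 24)])
v7: WRITE a=25  (a history now [(2, 39), (4, 6), (7, 25)])
READ b @v7: history=[(1, 15), (3, 36), (5, 24), (6, 24)] -> pick v6 -> 24
READ a @v6: history=[(2, 39), (4, 6), (7, 25)] -> pick v4 -> 6
v8: WRITE a=23  (a history now [(2, 39), (4, 6), (7, 25), (8, 23)])
v9: WRITE b=15  (b history now [(1, 15), (3, 36), (5, 24), (6, 24), (9, 15)])
v10: WRITE b=39  (b history now [(1, 15), (3, 36), (5, 24), (6, 24), (9, 15), (10, 39)])
v11: WRITE a=11  (a history now [(2, 39), (4, 6), (7, 25), (8, 23), (11, 11)])
v12: WRITE b=38  (b history now [(1, 15), (3, 36), (5, 24), (6, 24), (9, 15), (10, 39), (12, 38)])
READ a @v7: history=[(2, 39), (4, 6), (7, 25), (8, 23), (11, 11)] -> pick v7 -> 25
v13: WRITE a=1  (a history now [(2, 39), (4, 6), (7, 25), (8, 23), (11, 11), (13, 1)])
v14: WRITE b=25  (b history now [(1, 15), (3, 36), (5, 24), (6, 24), (9, 15), (10, 39), (12, 38), (14, 25)])
v15: WRITE b=18  (b history now [(1, 15), (3, 36), (5, 24), (6, 24), (9, 15), (10, 39), (12, 38), (14, 25), (15, 18)])
READ b @v3: history=[(1, 15), (3, 36), (5, 24), (6, 24), (9, 15), (10, 39), (12, 38), (14, 25), (15, 18)] -> pick v3 -> 36
v16: WRITE b=18  (b history now [(1, 15), (3, 36), (5, 24), (6, 24), (9, 15), (10, 39), (12, 38), (14, 25), (15, 18), (16, 18)])
READ a @v13: history=[(2, 39), (4, 6), (7, 25), (8, 23), (11, 11), (13, 1)] -> pick v13 -> 1
v17: WRITE b=23  (b history now [(1, 15), (3, 36), (5, 24), (6, 24), (9, 15), (10, 39), (12, 38), (14, 25), (15, 18), (16, 18), (17, 23)])
Read results in order: ['NONE', '24', '6', '25', '36', '1']
NONE count = 1

Answer: 1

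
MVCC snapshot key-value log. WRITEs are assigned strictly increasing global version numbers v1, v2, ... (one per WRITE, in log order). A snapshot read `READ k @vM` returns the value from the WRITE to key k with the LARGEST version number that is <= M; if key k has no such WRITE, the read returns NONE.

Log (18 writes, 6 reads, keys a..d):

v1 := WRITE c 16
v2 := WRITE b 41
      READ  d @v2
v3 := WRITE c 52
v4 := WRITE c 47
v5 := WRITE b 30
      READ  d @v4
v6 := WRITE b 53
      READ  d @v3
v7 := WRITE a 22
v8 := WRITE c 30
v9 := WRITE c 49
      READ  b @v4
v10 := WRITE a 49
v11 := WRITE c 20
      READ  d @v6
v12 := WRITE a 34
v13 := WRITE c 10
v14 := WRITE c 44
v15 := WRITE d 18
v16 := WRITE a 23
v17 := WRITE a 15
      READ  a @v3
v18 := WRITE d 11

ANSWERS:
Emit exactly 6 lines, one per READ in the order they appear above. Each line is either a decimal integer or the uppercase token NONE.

v1: WRITE c=16  (c history now [(1, 16)])
v2: WRITE b=41  (b history now [(2, 41)])
READ d @v2: history=[] -> no version <= 2 -> NONE
v3: WRITE c=52  (c history now [(1, 16), (3, 52)])
v4: WRITE c=47  (c history now [(1, 16), (3, 52), (4, 47)])
v5: WRITE b=30  (b history now [(2, 41), (5, 30)])
READ d @v4: history=[] -> no version <= 4 -> NONE
v6: WRITE b=53  (b history now [(2, 41), (5, 30), (6, 53)])
READ d @v3: history=[] -> no version <= 3 -> NONE
v7: WRITE a=22  (a history now [(7, 22)])
v8: WRITE c=30  (c history now [(1, 16), (3, 52), (4, 47), (8, 30)])
v9: WRITE c=49  (c history now [(1, 16), (3, 52), (4, 47), (8, 30), (9, 49)])
READ b @v4: history=[(2, 41), (5, 30), (6, 53)] -> pick v2 -> 41
v10: WRITE a=49  (a history now [(7, 22), (10, 49)])
v11: WRITE c=20  (c history now [(1, 16), (3, 52), (4, 47), (8, 30), (9, 49), (11, 20)])
READ d @v6: history=[] -> no version <= 6 -> NONE
v12: WRITE a=34  (a history now [(7, 22), (10, 49), (12, 34)])
v13: WRITE c=10  (c history now [(1, 16), (3, 52), (4, 47), (8, 30), (9, 49), (11, 20), (13, 10)])
v14: WRITE c=44  (c history now [(1, 16), (3, 52), (4, 47), (8, 30), (9, 49), (11, 20), (13, 10), (14, 44)])
v15: WRITE d=18  (d history now [(15, 18)])
v16: WRITE a=23  (a history now [(7, 22), (10, 49), (12, 34), (16, 23)])
v17: WRITE a=15  (a history now [(7, 22), (10, 49), (12, 34), (16, 23), (17, 15)])
READ a @v3: history=[(7, 22), (10, 49), (12, 34), (16, 23), (17, 15)] -> no version <= 3 -> NONE
v18: WRITE d=11  (d history now [(15, 18), (18, 11)])

Answer: NONE
NONE
NONE
41
NONE
NONE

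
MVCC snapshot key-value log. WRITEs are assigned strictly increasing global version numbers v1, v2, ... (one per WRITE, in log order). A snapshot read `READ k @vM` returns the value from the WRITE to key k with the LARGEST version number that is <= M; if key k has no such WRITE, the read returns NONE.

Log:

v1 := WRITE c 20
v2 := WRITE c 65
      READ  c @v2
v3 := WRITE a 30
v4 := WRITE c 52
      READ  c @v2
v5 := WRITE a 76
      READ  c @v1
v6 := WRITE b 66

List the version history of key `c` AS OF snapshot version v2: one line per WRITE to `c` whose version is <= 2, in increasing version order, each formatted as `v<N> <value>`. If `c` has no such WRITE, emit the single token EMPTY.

Scan writes for key=c with version <= 2:
  v1 WRITE c 20 -> keep
  v2 WRITE c 65 -> keep
  v3 WRITE a 30 -> skip
  v4 WRITE c 52 -> drop (> snap)
  v5 WRITE a 76 -> skip
  v6 WRITE b 66 -> skip
Collected: [(1, 20), (2, 65)]

Answer: v1 20
v2 65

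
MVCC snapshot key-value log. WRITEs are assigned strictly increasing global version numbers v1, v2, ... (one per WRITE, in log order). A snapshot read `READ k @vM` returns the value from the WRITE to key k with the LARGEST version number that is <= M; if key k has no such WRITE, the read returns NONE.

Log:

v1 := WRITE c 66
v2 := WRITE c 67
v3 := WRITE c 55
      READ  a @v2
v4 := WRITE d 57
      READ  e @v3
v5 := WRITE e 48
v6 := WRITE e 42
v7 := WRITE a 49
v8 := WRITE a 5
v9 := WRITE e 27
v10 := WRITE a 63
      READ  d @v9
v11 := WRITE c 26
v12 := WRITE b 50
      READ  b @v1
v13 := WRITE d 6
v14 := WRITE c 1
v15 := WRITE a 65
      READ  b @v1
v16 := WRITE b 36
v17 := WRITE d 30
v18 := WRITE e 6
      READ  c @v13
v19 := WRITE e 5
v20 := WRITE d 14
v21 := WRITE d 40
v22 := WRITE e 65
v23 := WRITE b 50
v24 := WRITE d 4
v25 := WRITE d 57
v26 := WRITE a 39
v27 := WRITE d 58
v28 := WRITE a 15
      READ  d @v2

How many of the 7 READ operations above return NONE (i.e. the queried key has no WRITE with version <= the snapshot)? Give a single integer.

Answer: 5

Derivation:
v1: WRITE c=66  (c history now [(1, 66)])
v2: WRITE c=67  (c history now [(1, 66), (2, 67)])
v3: WRITE c=55  (c history now [(1, 66), (2, 67), (3, 55)])
READ a @v2: history=[] -> no version <= 2 -> NONE
v4: WRITE d=57  (d history now [(4, 57)])
READ e @v3: history=[] -> no version <= 3 -> NONE
v5: WRITE e=48  (e history now [(5, 48)])
v6: WRITE e=42  (e history now [(5, 48), (6, 42)])
v7: WRITE a=49  (a history now [(7, 49)])
v8: WRITE a=5  (a history now [(7, 49), (8, 5)])
v9: WRITE e=27  (e history now [(5, 48), (6, 42), (9, 27)])
v10: WRITE a=63  (a history now [(7, 49), (8, 5), (10, 63)])
READ d @v9: history=[(4, 57)] -> pick v4 -> 57
v11: WRITE c=26  (c history now [(1, 66), (2, 67), (3, 55), (11, 26)])
v12: WRITE b=50  (b history now [(12, 50)])
READ b @v1: history=[(12, 50)] -> no version <= 1 -> NONE
v13: WRITE d=6  (d history now [(4, 57), (13, 6)])
v14: WRITE c=1  (c history now [(1, 66), (2, 67), (3, 55), (11, 26), (14, 1)])
v15: WRITE a=65  (a history now [(7, 49), (8, 5), (10, 63), (15, 65)])
READ b @v1: history=[(12, 50)] -> no version <= 1 -> NONE
v16: WRITE b=36  (b history now [(12, 50), (16, 36)])
v17: WRITE d=30  (d history now [(4, 57), (13, 6), (17, 30)])
v18: WRITE e=6  (e history now [(5, 48), (6, 42), (9, 27), (18, 6)])
READ c @v13: history=[(1, 66), (2, 67), (3, 55), (11, 26), (14, 1)] -> pick v11 -> 26
v19: WRITE e=5  (e history now [(5, 48), (6, 42), (9, 27), (18, 6), (19, 5)])
v20: WRITE d=14  (d history now [(4, 57), (13, 6), (17, 30), (20, 14)])
v21: WRITE d=40  (d history now [(4, 57), (13, 6), (17, 30), (20, 14), (21, 40)])
v22: WRITE e=65  (e history now [(5, 48), (6, 42), (9, 27), (18, 6), (19, 5), (22, 65)])
v23: WRITE b=50  (b history now [(12, 50), (16, 36), (23, 50)])
v24: WRITE d=4  (d history now [(4, 57), (13, 6), (17, 30), (20, 14), (21, 40), (24, 4)])
v25: WRITE d=57  (d history now [(4, 57), (13, 6), (17, 30), (20, 14), (21, 40), (24, 4), (25, 57)])
v26: WRITE a=39  (a history now [(7, 49), (8, 5), (10, 63), (15, 65), (26, 39)])
v27: WRITE d=58  (d history now [(4, 57), (13, 6), (17, 30), (20, 14), (21, 40), (24, 4), (25, 57), (27, 58)])
v28: WRITE a=15  (a history now [(7, 49), (8, 5), (10, 63), (15, 65), (26, 39), (28, 15)])
READ d @v2: history=[(4, 57), (13, 6), (17, 30), (20, 14), (21, 40), (24, 4), (25, 57), (27, 58)] -> no version <= 2 -> NONE
Read results in order: ['NONE', 'NONE', '57', 'NONE', 'NONE', '26', 'NONE']
NONE count = 5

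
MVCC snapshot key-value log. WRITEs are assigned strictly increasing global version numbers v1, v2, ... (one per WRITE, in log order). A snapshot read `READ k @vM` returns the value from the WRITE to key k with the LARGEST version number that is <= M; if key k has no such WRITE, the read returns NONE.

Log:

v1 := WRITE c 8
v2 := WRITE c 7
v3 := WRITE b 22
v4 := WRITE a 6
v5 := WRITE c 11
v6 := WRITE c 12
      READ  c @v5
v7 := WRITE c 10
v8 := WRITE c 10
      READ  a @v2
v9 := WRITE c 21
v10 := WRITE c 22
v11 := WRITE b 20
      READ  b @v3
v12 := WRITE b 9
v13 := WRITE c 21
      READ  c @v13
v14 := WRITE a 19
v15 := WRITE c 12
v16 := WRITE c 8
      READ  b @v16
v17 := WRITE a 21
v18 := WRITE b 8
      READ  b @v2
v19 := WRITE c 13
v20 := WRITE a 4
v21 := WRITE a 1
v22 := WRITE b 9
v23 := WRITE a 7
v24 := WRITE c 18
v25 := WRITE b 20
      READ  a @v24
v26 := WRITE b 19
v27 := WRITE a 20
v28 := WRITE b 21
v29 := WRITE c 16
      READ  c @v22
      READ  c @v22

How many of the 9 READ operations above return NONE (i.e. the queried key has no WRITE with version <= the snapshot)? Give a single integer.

v1: WRITE c=8  (c history now [(1, 8)])
v2: WRITE c=7  (c history now [(1, 8), (2, 7)])
v3: WRITE b=22  (b history now [(3, 22)])
v4: WRITE a=6  (a history now [(4, 6)])
v5: WRITE c=11  (c history now [(1, 8), (2, 7), (5, 11)])
v6: WRITE c=12  (c history now [(1, 8), (2, 7), (5, 11), (6, 12)])
READ c @v5: history=[(1, 8), (2, 7), (5, 11), (6, 12)] -> pick v5 -> 11
v7: WRITE c=10  (c history now [(1, 8), (2, 7), (5, 11), (6, 12), (7, 10)])
v8: WRITE c=10  (c history now [(1, 8), (2, 7), (5, 11), (6, 12), (7, 10), (8, 10)])
READ a @v2: history=[(4, 6)] -> no version <= 2 -> NONE
v9: WRITE c=21  (c history now [(1, 8), (2, 7), (5, 11), (6, 12), (7, 10), (8, 10), (9, 21)])
v10: WRITE c=22  (c history now [(1, 8), (2, 7), (5, 11), (6, 12), (7, 10), (8, 10), (9, 21), (10, 22)])
v11: WRITE b=20  (b history now [(3, 22), (11, 20)])
READ b @v3: history=[(3, 22), (11, 20)] -> pick v3 -> 22
v12: WRITE b=9  (b history now [(3, 22), (11, 20), (12, 9)])
v13: WRITE c=21  (c history now [(1, 8), (2, 7), (5, 11), (6, 12), (7, 10), (8, 10), (9, 21), (10, 22), (13, 21)])
READ c @v13: history=[(1, 8), (2, 7), (5, 11), (6, 12), (7, 10), (8, 10), (9, 21), (10, 22), (13, 21)] -> pick v13 -> 21
v14: WRITE a=19  (a history now [(4, 6), (14, 19)])
v15: WRITE c=12  (c history now [(1, 8), (2, 7), (5, 11), (6, 12), (7, 10), (8, 10), (9, 21), (10, 22), (13, 21), (15, 12)])
v16: WRITE c=8  (c history now [(1, 8), (2, 7), (5, 11), (6, 12), (7, 10), (8, 10), (9, 21), (10, 22), (13, 21), (15, 12), (16, 8)])
READ b @v16: history=[(3, 22), (11, 20), (12, 9)] -> pick v12 -> 9
v17: WRITE a=21  (a history now [(4, 6), (14, 19), (17, 21)])
v18: WRITE b=8  (b history now [(3, 22), (11, 20), (12, 9), (18, 8)])
READ b @v2: history=[(3, 22), (11, 20), (12, 9), (18, 8)] -> no version <= 2 -> NONE
v19: WRITE c=13  (c history now [(1, 8), (2, 7), (5, 11), (6, 12), (7, 10), (8, 10), (9, 21), (10, 22), (13, 21), (15, 12), (16, 8), (19, 13)])
v20: WRITE a=4  (a history now [(4, 6), (14, 19), (17, 21), (20, 4)])
v21: WRITE a=1  (a history now [(4, 6), (14, 19), (17, 21), (20, 4), (21, 1)])
v22: WRITE b=9  (b history now [(3, 22), (11, 20), (12, 9), (18, 8), (22, 9)])
v23: WRITE a=7  (a history now [(4, 6), (14, 19), (17, 21), (20, 4), (21, 1), (23, 7)])
v24: WRITE c=18  (c history now [(1, 8), (2, 7), (5, 11), (6, 12), (7, 10), (8, 10), (9, 21), (10, 22), (13, 21), (15, 12), (16, 8), (19, 13), (24, 18)])
v25: WRITE b=20  (b history now [(3, 22), (11, 20), (12, 9), (18, 8), (22, 9), (25, 20)])
READ a @v24: history=[(4, 6), (14, 19), (17, 21), (20, 4), (21, 1), (23, 7)] -> pick v23 -> 7
v26: WRITE b=19  (b history now [(3, 22), (11, 20), (12, 9), (18, 8), (22, 9), (25, 20), (26, 19)])
v27: WRITE a=20  (a history now [(4, 6), (14, 19), (17, 21), (20, 4), (21, 1), (23, 7), (27, 20)])
v28: WRITE b=21  (b history now [(3, 22), (11, 20), (12, 9), (18, 8), (22, 9), (25, 20), (26, 19), (28, 21)])
v29: WRITE c=16  (c history now [(1, 8), (2, 7), (5, 11), (6, 12), (7, 10), (8, 10), (9, 21), (10, 22), (13, 21), (15, 12), (16, 8), (19, 13), (24, 18), (29, 16)])
READ c @v22: history=[(1, 8), (2, 7), (5, 11), (6, 12), (7, 10), (8, 10), (9, 21), (10, 22), (13, 21), (15, 12), (16, 8), (19, 13), (24, 18), (29, 16)] -> pick v19 -> 13
READ c @v22: history=[(1, 8), (2, 7), (5, 11), (6, 12), (7, 10), (8, 10), (9, 21), (10, 22), (13, 21), (15, 12), (16, 8), (19, 13), (24, 18), (29, 16)] -> pick v19 -> 13
Read results in order: ['11', 'NONE', '22', '21', '9', 'NONE', '7', '13', '13']
NONE count = 2

Answer: 2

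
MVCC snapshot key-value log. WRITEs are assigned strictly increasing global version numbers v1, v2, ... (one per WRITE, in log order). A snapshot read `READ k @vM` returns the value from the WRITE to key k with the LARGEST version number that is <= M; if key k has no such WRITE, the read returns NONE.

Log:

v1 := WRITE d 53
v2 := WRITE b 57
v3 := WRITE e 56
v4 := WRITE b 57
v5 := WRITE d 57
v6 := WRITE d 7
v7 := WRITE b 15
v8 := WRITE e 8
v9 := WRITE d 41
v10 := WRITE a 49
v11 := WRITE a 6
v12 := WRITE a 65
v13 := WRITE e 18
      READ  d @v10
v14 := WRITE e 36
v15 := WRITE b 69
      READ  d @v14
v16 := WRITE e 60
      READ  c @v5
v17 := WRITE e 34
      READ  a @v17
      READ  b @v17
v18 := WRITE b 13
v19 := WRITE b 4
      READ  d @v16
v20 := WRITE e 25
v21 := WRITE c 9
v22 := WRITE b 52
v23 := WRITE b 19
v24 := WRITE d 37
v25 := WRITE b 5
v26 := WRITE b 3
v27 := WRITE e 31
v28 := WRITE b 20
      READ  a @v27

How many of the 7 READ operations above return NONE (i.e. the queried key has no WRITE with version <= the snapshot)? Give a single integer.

Answer: 1

Derivation:
v1: WRITE d=53  (d history now [(1, 53)])
v2: WRITE b=57  (b history now [(2, 57)])
v3: WRITE e=56  (e history now [(3, 56)])
v4: WRITE b=57  (b history now [(2, 57), (4, 57)])
v5: WRITE d=57  (d history now [(1, 53), (5, 57)])
v6: WRITE d=7  (d history now [(1, 53), (5, 57), (6, 7)])
v7: WRITE b=15  (b history now [(2, 57), (4, 57), (7, 15)])
v8: WRITE e=8  (e history now [(3, 56), (8, 8)])
v9: WRITE d=41  (d history now [(1, 53), (5, 57), (6, 7), (9, 41)])
v10: WRITE a=49  (a history now [(10, 49)])
v11: WRITE a=6  (a history now [(10, 49), (11, 6)])
v12: WRITE a=65  (a history now [(10, 49), (11, 6), (12, 65)])
v13: WRITE e=18  (e history now [(3, 56), (8, 8), (13, 18)])
READ d @v10: history=[(1, 53), (5, 57), (6, 7), (9, 41)] -> pick v9 -> 41
v14: WRITE e=36  (e history now [(3, 56), (8, 8), (13, 18), (14, 36)])
v15: WRITE b=69  (b history now [(2, 57), (4, 57), (7, 15), (15, 69)])
READ d @v14: history=[(1, 53), (5, 57), (6, 7), (9, 41)] -> pick v9 -> 41
v16: WRITE e=60  (e history now [(3, 56), (8, 8), (13, 18), (14, 36), (16, 60)])
READ c @v5: history=[] -> no version <= 5 -> NONE
v17: WRITE e=34  (e history now [(3, 56), (8, 8), (13, 18), (14, 36), (16, 60), (17, 34)])
READ a @v17: history=[(10, 49), (11, 6), (12, 65)] -> pick v12 -> 65
READ b @v17: history=[(2, 57), (4, 57), (7, 15), (15, 69)] -> pick v15 -> 69
v18: WRITE b=13  (b history now [(2, 57), (4, 57), (7, 15), (15, 69), (18, 13)])
v19: WRITE b=4  (b history now [(2, 57), (4, 57), (7, 15), (15, 69), (18, 13), (19, 4)])
READ d @v16: history=[(1, 53), (5, 57), (6, 7), (9, 41)] -> pick v9 -> 41
v20: WRITE e=25  (e history now [(3, 56), (8, 8), (13, 18), (14, 36), (16, 60), (17, 34), (20, 25)])
v21: WRITE c=9  (c history now [(21, 9)])
v22: WRITE b=52  (b history now [(2, 57), (4, 57), (7, 15), (15, 69), (18, 13), (19, 4), (22, 52)])
v23: WRITE b=19  (b history now [(2, 57), (4, 57), (7, 15), (15, 69), (18, 13), (19, 4), (22, 52), (23, 19)])
v24: WRITE d=37  (d history now [(1, 53), (5, 57), (6, 7), (9, 41), (24, 37)])
v25: WRITE b=5  (b history now [(2, 57), (4, 57), (7, 15), (15, 69), (18, 13), (19, 4), (22, 52), (23, 19), (25, 5)])
v26: WRITE b=3  (b history now [(2, 57), (4, 57), (7, 15), (15, 69), (18, 13), (19, 4), (22, 52), (23, 19), (25, 5), (26, 3)])
v27: WRITE e=31  (e history now [(3, 56), (8, 8), (13, 18), (14, 36), (16, 60), (17, 34), (20, 25), (27, 31)])
v28: WRITE b=20  (b history now [(2, 57), (4, 57), (7, 15), (15, 69), (18, 13), (19, 4), (22, 52), (23, 19), (25, 5), (26, 3), (28, 20)])
READ a @v27: history=[(10, 49), (11, 6), (12, 65)] -> pick v12 -> 65
Read results in order: ['41', '41', 'NONE', '65', '69', '41', '65']
NONE count = 1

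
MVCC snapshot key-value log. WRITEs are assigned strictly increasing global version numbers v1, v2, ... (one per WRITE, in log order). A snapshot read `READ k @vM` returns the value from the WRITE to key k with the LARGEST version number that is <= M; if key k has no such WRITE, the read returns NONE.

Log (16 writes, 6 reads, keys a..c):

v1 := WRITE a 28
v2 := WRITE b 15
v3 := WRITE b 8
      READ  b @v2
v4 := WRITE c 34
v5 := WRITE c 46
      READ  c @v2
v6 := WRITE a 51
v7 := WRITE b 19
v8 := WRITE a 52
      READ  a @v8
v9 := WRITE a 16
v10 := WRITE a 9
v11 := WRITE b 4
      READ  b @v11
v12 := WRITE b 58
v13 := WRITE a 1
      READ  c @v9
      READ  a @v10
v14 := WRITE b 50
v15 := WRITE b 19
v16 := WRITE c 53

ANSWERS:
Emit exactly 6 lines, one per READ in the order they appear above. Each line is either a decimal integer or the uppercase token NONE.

v1: WRITE a=28  (a history now [(1, 28)])
v2: WRITE b=15  (b history now [(2, 15)])
v3: WRITE b=8  (b history now [(2, 15), (3, 8)])
READ b @v2: history=[(2, 15), (3, 8)] -> pick v2 -> 15
v4: WRITE c=34  (c history now [(4, 34)])
v5: WRITE c=46  (c history now [(4, 34), (5, 46)])
READ c @v2: history=[(4, 34), (5, 46)] -> no version <= 2 -> NONE
v6: WRITE a=51  (a history now [(1, 28), (6, 51)])
v7: WRITE b=19  (b history now [(2, 15), (3, 8), (7, 19)])
v8: WRITE a=52  (a history now [(1, 28), (6, 51), (8, 52)])
READ a @v8: history=[(1, 28), (6, 51), (8, 52)] -> pick v8 -> 52
v9: WRITE a=16  (a history now [(1, 28), (6, 51), (8, 52), (9, 16)])
v10: WRITE a=9  (a history now [(1, 28), (6, 51), (8, 52), (9, 16), (10, 9)])
v11: WRITE b=4  (b history now [(2, 15), (3, 8), (7, 19), (11, 4)])
READ b @v11: history=[(2, 15), (3, 8), (7, 19), (11, 4)] -> pick v11 -> 4
v12: WRITE b=58  (b history now [(2, 15), (3, 8), (7, 19), (11, 4), (12, 58)])
v13: WRITE a=1  (a history now [(1, 28), (6, 51), (8, 52), (9, 16), (10, 9), (13, 1)])
READ c @v9: history=[(4, 34), (5, 46)] -> pick v5 -> 46
READ a @v10: history=[(1, 28), (6, 51), (8, 52), (9, 16), (10, 9), (13, 1)] -> pick v10 -> 9
v14: WRITE b=50  (b history now [(2, 15), (3, 8), (7, 19), (11, 4), (12, 58), (14, 50)])
v15: WRITE b=19  (b history now [(2, 15), (3, 8), (7, 19), (11, 4), (12, 58), (14, 50), (15, 19)])
v16: WRITE c=53  (c history now [(4, 34), (5, 46), (16, 53)])

Answer: 15
NONE
52
4
46
9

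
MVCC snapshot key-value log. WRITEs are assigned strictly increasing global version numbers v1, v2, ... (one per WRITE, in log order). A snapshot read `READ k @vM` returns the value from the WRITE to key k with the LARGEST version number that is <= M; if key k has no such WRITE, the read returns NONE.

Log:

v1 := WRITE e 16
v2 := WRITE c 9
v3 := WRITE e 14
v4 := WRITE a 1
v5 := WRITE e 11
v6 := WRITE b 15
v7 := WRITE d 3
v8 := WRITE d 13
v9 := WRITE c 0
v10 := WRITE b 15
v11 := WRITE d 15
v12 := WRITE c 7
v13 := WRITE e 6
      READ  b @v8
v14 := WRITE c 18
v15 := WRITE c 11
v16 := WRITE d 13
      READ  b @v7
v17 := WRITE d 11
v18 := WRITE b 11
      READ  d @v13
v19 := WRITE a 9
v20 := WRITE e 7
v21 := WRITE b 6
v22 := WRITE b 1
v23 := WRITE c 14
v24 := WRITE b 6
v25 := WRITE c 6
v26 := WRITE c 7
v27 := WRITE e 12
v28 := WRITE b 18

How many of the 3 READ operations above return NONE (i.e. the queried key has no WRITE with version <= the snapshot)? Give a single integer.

Answer: 0

Derivation:
v1: WRITE e=16  (e history now [(1, 16)])
v2: WRITE c=9  (c history now [(2, 9)])
v3: WRITE e=14  (e history now [(1, 16), (3, 14)])
v4: WRITE a=1  (a history now [(4, 1)])
v5: WRITE e=11  (e history now [(1, 16), (3, 14), (5, 11)])
v6: WRITE b=15  (b history now [(6, 15)])
v7: WRITE d=3  (d history now [(7, 3)])
v8: WRITE d=13  (d history now [(7, 3), (8, 13)])
v9: WRITE c=0  (c history now [(2, 9), (9, 0)])
v10: WRITE b=15  (b history now [(6, 15), (10, 15)])
v11: WRITE d=15  (d history now [(7, 3), (8, 13), (11, 15)])
v12: WRITE c=7  (c history now [(2, 9), (9, 0), (12, 7)])
v13: WRITE e=6  (e history now [(1, 16), (3, 14), (5, 11), (13, 6)])
READ b @v8: history=[(6, 15), (10, 15)] -> pick v6 -> 15
v14: WRITE c=18  (c history now [(2, 9), (9, 0), (12, 7), (14, 18)])
v15: WRITE c=11  (c history now [(2, 9), (9, 0), (12, 7), (14, 18), (15, 11)])
v16: WRITE d=13  (d history now [(7, 3), (8, 13), (11, 15), (16, 13)])
READ b @v7: history=[(6, 15), (10, 15)] -> pick v6 -> 15
v17: WRITE d=11  (d history now [(7, 3), (8, 13), (11, 15), (16, 13), (17, 11)])
v18: WRITE b=11  (b history now [(6, 15), (10, 15), (18, 11)])
READ d @v13: history=[(7, 3), (8, 13), (11, 15), (16, 13), (17, 11)] -> pick v11 -> 15
v19: WRITE a=9  (a history now [(4, 1), (19, 9)])
v20: WRITE e=7  (e history now [(1, 16), (3, 14), (5, 11), (13, 6), (20, 7)])
v21: WRITE b=6  (b history now [(6, 15), (10, 15), (18, 11), (21, 6)])
v22: WRITE b=1  (b history now [(6, 15), (10, 15), (18, 11), (21, 6), (22, 1)])
v23: WRITE c=14  (c history now [(2, 9), (9, 0), (12, 7), (14, 18), (15, 11), (23, 14)])
v24: WRITE b=6  (b history now [(6, 15), (10, 15), (18, 11), (21, 6), (22, 1), (24, 6)])
v25: WRITE c=6  (c history now [(2, 9), (9, 0), (12, 7), (14, 18), (15, 11), (23, 14), (25, 6)])
v26: WRITE c=7  (c history now [(2, 9), (9, 0), (12, 7), (14, 18), (15, 11), (23, 14), (25, 6), (26, 7)])
v27: WRITE e=12  (e history now [(1, 16), (3, 14), (5, 11), (13, 6), (20, 7), (27, 12)])
v28: WRITE b=18  (b history now [(6, 15), (10, 15), (18, 11), (21, 6), (22, 1), (24, 6), (28, 18)])
Read results in order: ['15', '15', '15']
NONE count = 0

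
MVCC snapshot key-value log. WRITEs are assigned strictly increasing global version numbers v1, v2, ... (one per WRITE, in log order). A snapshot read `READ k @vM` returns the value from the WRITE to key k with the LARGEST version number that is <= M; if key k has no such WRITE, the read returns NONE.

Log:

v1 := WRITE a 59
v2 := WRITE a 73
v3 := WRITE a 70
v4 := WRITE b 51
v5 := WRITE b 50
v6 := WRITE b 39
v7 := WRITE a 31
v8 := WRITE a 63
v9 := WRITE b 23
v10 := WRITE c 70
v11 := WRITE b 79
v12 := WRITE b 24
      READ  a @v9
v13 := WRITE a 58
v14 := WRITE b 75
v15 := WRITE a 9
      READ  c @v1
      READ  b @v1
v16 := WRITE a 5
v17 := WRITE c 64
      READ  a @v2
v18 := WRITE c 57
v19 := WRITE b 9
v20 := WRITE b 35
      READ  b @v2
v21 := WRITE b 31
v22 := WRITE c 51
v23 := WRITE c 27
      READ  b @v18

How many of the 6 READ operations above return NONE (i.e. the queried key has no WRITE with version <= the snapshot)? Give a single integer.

v1: WRITE a=59  (a history now [(1, 59)])
v2: WRITE a=73  (a history now [(1, 59), (2, 73)])
v3: WRITE a=70  (a history now [(1, 59), (2, 73), (3, 70)])
v4: WRITE b=51  (b history now [(4, 51)])
v5: WRITE b=50  (b history now [(4, 51), (5, 50)])
v6: WRITE b=39  (b history now [(4, 51), (5, 50), (6, 39)])
v7: WRITE a=31  (a history now [(1, 59), (2, 73), (3, 70), (7, 31)])
v8: WRITE a=63  (a history now [(1, 59), (2, 73), (3, 70), (7, 31), (8, 63)])
v9: WRITE b=23  (b history now [(4, 51), (5, 50), (6, 39), (9, 23)])
v10: WRITE c=70  (c history now [(10, 70)])
v11: WRITE b=79  (b history now [(4, 51), (5, 50), (6, 39), (9, 23), (11, 79)])
v12: WRITE b=24  (b history now [(4, 51), (5, 50), (6, 39), (9, 23), (11, 79), (12, 24)])
READ a @v9: history=[(1, 59), (2, 73), (3, 70), (7, 31), (8, 63)] -> pick v8 -> 63
v13: WRITE a=58  (a history now [(1, 59), (2, 73), (3, 70), (7, 31), (8, 63), (13, 58)])
v14: WRITE b=75  (b history now [(4, 51), (5, 50), (6, 39), (9, 23), (11, 79), (12, 24), (14, 75)])
v15: WRITE a=9  (a history now [(1, 59), (2, 73), (3, 70), (7, 31), (8, 63), (13, 58), (15, 9)])
READ c @v1: history=[(10, 70)] -> no version <= 1 -> NONE
READ b @v1: history=[(4, 51), (5, 50), (6, 39), (9, 23), (11, 79), (12, 24), (14, 75)] -> no version <= 1 -> NONE
v16: WRITE a=5  (a history now [(1, 59), (2, 73), (3, 70), (7, 31), (8, 63), (13, 58), (15, 9), (16, 5)])
v17: WRITE c=64  (c history now [(10, 70), (17, 64)])
READ a @v2: history=[(1, 59), (2, 73), (3, 70), (7, 31), (8, 63), (13, 58), (15, 9), (16, 5)] -> pick v2 -> 73
v18: WRITE c=57  (c history now [(10, 70), (17, 64), (18, 57)])
v19: WRITE b=9  (b history now [(4, 51), (5, 50), (6, 39), (9, 23), (11, 79), (12, 24), (14, 75), (19, 9)])
v20: WRITE b=35  (b history now [(4, 51), (5, 50), (6, 39), (9, 23), (11, 79), (12, 24), (14, 75), (19, 9), (20, 35)])
READ b @v2: history=[(4, 51), (5, 50), (6, 39), (9, 23), (11, 79), (12, 24), (14, 75), (19, 9), (20, 35)] -> no version <= 2 -> NONE
v21: WRITE b=31  (b history now [(4, 51), (5, 50), (6, 39), (9, 23), (11, 79), (12, 24), (14, 75), (19, 9), (20, 35), (21, 31)])
v22: WRITE c=51  (c history now [(10, 70), (17, 64), (18, 57), (22, 51)])
v23: WRITE c=27  (c history now [(10, 70), (17, 64), (18, 57), (22, 51), (23, 27)])
READ b @v18: history=[(4, 51), (5, 50), (6, 39), (9, 23), (11, 79), (12, 24), (14, 75), (19, 9), (20, 35), (21, 31)] -> pick v14 -> 75
Read results in order: ['63', 'NONE', 'NONE', '73', 'NONE', '75']
NONE count = 3

Answer: 3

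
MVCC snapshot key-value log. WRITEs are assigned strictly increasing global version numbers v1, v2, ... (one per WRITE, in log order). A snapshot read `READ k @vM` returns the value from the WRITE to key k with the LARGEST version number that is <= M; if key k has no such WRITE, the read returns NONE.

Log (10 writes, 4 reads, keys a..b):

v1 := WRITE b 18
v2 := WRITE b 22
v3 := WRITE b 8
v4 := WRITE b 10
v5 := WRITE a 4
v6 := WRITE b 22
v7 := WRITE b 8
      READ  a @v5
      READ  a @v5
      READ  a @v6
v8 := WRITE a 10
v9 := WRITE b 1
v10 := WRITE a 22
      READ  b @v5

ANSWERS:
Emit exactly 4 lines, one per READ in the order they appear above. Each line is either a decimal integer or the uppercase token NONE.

v1: WRITE b=18  (b history now [(1, 18)])
v2: WRITE b=22  (b history now [(1, 18), (2, 22)])
v3: WRITE b=8  (b history now [(1, 18), (2, 22), (3, 8)])
v4: WRITE b=10  (b history now [(1, 18), (2, 22), (3, 8), (4, 10)])
v5: WRITE a=4  (a history now [(5, 4)])
v6: WRITE b=22  (b history now [(1, 18), (2, 22), (3, 8), (4, 10), (6, 22)])
v7: WRITE b=8  (b history now [(1, 18), (2, 22), (3, 8), (4, 10), (6, 22), (7, 8)])
READ a @v5: history=[(5, 4)] -> pick v5 -> 4
READ a @v5: history=[(5, 4)] -> pick v5 -> 4
READ a @v6: history=[(5, 4)] -> pick v5 -> 4
v8: WRITE a=10  (a history now [(5, 4), (8, 10)])
v9: WRITE b=1  (b history now [(1, 18), (2, 22), (3, 8), (4, 10), (6, 22), (7, 8), (9, 1)])
v10: WRITE a=22  (a history now [(5, 4), (8, 10), (10, 22)])
READ b @v5: history=[(1, 18), (2, 22), (3, 8), (4, 10), (6, 22), (7, 8), (9, 1)] -> pick v4 -> 10

Answer: 4
4
4
10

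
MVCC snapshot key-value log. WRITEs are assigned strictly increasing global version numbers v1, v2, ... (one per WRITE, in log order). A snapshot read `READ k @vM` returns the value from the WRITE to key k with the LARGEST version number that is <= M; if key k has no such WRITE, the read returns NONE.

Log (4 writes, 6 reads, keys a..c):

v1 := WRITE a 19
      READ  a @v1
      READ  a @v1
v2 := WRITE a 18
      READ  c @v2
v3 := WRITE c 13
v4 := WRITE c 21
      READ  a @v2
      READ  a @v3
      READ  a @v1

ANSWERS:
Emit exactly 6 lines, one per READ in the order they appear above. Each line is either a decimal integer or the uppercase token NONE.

v1: WRITE a=19  (a history now [(1, 19)])
READ a @v1: history=[(1, 19)] -> pick v1 -> 19
READ a @v1: history=[(1, 19)] -> pick v1 -> 19
v2: WRITE a=18  (a history now [(1, 19), (2, 18)])
READ c @v2: history=[] -> no version <= 2 -> NONE
v3: WRITE c=13  (c history now [(3, 13)])
v4: WRITE c=21  (c history now [(3, 13), (4, 21)])
READ a @v2: history=[(1, 19), (2, 18)] -> pick v2 -> 18
READ a @v3: history=[(1, 19), (2, 18)] -> pick v2 -> 18
READ a @v1: history=[(1, 19), (2, 18)] -> pick v1 -> 19

Answer: 19
19
NONE
18
18
19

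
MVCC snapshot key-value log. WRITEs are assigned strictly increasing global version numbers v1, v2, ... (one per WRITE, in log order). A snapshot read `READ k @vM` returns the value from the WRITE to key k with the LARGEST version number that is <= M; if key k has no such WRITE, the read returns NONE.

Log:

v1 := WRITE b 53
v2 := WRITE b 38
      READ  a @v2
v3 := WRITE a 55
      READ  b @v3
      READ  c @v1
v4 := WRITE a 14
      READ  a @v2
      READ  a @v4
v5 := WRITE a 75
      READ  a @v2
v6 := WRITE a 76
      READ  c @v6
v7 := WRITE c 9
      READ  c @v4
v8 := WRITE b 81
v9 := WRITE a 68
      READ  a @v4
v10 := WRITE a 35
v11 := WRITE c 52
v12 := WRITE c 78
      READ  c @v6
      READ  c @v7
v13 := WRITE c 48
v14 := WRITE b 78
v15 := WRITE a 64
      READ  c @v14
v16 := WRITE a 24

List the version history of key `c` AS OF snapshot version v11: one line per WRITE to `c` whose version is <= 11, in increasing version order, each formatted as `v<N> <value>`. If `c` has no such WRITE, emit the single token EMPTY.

Scan writes for key=c with version <= 11:
  v1 WRITE b 53 -> skip
  v2 WRITE b 38 -> skip
  v3 WRITE a 55 -> skip
  v4 WRITE a 14 -> skip
  v5 WRITE a 75 -> skip
  v6 WRITE a 76 -> skip
  v7 WRITE c 9 -> keep
  v8 WRITE b 81 -> skip
  v9 WRITE a 68 -> skip
  v10 WRITE a 35 -> skip
  v11 WRITE c 52 -> keep
  v12 WRITE c 78 -> drop (> snap)
  v13 WRITE c 48 -> drop (> snap)
  v14 WRITE b 78 -> skip
  v15 WRITE a 64 -> skip
  v16 WRITE a 24 -> skip
Collected: [(7, 9), (11, 52)]

Answer: v7 9
v11 52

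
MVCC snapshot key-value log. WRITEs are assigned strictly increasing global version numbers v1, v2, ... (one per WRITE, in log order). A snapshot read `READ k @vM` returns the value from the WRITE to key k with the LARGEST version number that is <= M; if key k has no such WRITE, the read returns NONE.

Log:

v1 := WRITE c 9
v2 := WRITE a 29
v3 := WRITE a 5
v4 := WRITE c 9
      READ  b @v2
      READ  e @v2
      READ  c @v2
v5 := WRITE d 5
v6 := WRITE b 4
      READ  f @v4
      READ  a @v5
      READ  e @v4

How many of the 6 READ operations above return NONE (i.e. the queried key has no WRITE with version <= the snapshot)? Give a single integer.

v1: WRITE c=9  (c history now [(1, 9)])
v2: WRITE a=29  (a history now [(2, 29)])
v3: WRITE a=5  (a history now [(2, 29), (3, 5)])
v4: WRITE c=9  (c history now [(1, 9), (4, 9)])
READ b @v2: history=[] -> no version <= 2 -> NONE
READ e @v2: history=[] -> no version <= 2 -> NONE
READ c @v2: history=[(1, 9), (4, 9)] -> pick v1 -> 9
v5: WRITE d=5  (d history now [(5, 5)])
v6: WRITE b=4  (b history now [(6, 4)])
READ f @v4: history=[] -> no version <= 4 -> NONE
READ a @v5: history=[(2, 29), (3, 5)] -> pick v3 -> 5
READ e @v4: history=[] -> no version <= 4 -> NONE
Read results in order: ['NONE', 'NONE', '9', 'NONE', '5', 'NONE']
NONE count = 4

Answer: 4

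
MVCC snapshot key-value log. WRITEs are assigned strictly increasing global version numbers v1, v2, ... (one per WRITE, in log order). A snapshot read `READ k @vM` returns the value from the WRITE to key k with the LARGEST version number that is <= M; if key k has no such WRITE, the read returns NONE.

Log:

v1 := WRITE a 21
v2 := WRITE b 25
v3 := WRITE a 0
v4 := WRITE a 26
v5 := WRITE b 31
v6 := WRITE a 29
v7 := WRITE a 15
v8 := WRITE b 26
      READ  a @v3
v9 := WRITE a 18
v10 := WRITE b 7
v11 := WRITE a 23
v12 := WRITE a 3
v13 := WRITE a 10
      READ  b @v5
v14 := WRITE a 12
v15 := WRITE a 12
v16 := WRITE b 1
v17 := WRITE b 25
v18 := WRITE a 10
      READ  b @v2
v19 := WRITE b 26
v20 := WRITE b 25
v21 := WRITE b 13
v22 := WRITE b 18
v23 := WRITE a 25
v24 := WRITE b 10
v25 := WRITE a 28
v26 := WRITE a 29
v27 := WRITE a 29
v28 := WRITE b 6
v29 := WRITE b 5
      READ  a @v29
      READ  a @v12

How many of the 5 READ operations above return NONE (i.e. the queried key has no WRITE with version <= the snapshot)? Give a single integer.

v1: WRITE a=21  (a history now [(1, 21)])
v2: WRITE b=25  (b history now [(2, 25)])
v3: WRITE a=0  (a history now [(1, 21), (3, 0)])
v4: WRITE a=26  (a history now [(1, 21), (3, 0), (4, 26)])
v5: WRITE b=31  (b history now [(2, 25), (5, 31)])
v6: WRITE a=29  (a history now [(1, 21), (3, 0), (4, 26), (6, 29)])
v7: WRITE a=15  (a history now [(1, 21), (3, 0), (4, 26), (6, 29), (7, 15)])
v8: WRITE b=26  (b history now [(2, 25), (5, 31), (8, 26)])
READ a @v3: history=[(1, 21), (3, 0), (4, 26), (6, 29), (7, 15)] -> pick v3 -> 0
v9: WRITE a=18  (a history now [(1, 21), (3, 0), (4, 26), (6, 29), (7, 15), (9, 18)])
v10: WRITE b=7  (b history now [(2, 25), (5, 31), (8, 26), (10, 7)])
v11: WRITE a=23  (a history now [(1, 21), (3, 0), (4, 26), (6, 29), (7, 15), (9, 18), (11, 23)])
v12: WRITE a=3  (a history now [(1, 21), (3, 0), (4, 26), (6, 29), (7, 15), (9, 18), (11, 23), (12, 3)])
v13: WRITE a=10  (a history now [(1, 21), (3, 0), (4, 26), (6, 29), (7, 15), (9, 18), (11, 23), (12, 3), (13, 10)])
READ b @v5: history=[(2, 25), (5, 31), (8, 26), (10, 7)] -> pick v5 -> 31
v14: WRITE a=12  (a history now [(1, 21), (3, 0), (4, 26), (6, 29), (7, 15), (9, 18), (11, 23), (12, 3), (13, 10), (14, 12)])
v15: WRITE a=12  (a history now [(1, 21), (3, 0), (4, 26), (6, 29), (7, 15), (9, 18), (11, 23), (12, 3), (13, 10), (14, 12), (15, 12)])
v16: WRITE b=1  (b history now [(2, 25), (5, 31), (8, 26), (10, 7), (16, 1)])
v17: WRITE b=25  (b history now [(2, 25), (5, 31), (8, 26), (10, 7), (16, 1), (17, 25)])
v18: WRITE a=10  (a history now [(1, 21), (3, 0), (4, 26), (6, 29), (7, 15), (9, 18), (11, 23), (12, 3), (13, 10), (14, 12), (15, 12), (18, 10)])
READ b @v2: history=[(2, 25), (5, 31), (8, 26), (10, 7), (16, 1), (17, 25)] -> pick v2 -> 25
v19: WRITE b=26  (b history now [(2, 25), (5, 31), (8, 26), (10, 7), (16, 1), (17, 25), (19, 26)])
v20: WRITE b=25  (b history now [(2, 25), (5, 31), (8, 26), (10, 7), (16, 1), (17, 25), (19, 26), (20, 25)])
v21: WRITE b=13  (b history now [(2, 25), (5, 31), (8, 26), (10, 7), (16, 1), (17, 25), (19, 26), (20, 25), (21, 13)])
v22: WRITE b=18  (b history now [(2, 25), (5, 31), (8, 26), (10, 7), (16, 1), (17, 25), (19, 26), (20, 25), (21, 13), (22, 18)])
v23: WRITE a=25  (a history now [(1, 21), (3, 0), (4, 26), (6, 29), (7, 15), (9, 18), (11, 23), (12, 3), (13, 10), (14, 12), (15, 12), (18, 10), (23, 25)])
v24: WRITE b=10  (b history now [(2, 25), (5, 31), (8, 26), (10, 7), (16, 1), (17, 25), (19, 26), (20, 25), (21, 13), (22, 18), (24, 10)])
v25: WRITE a=28  (a history now [(1, 21), (3, 0), (4, 26), (6, 29), (7, 15), (9, 18), (11, 23), (12, 3), (13, 10), (14, 12), (15, 12), (18, 10), (23, 25), (25, 28)])
v26: WRITE a=29  (a history now [(1, 21), (3, 0), (4, 26), (6, 29), (7, 15), (9, 18), (11, 23), (12, 3), (13, 10), (14, 12), (15, 12), (18, 10), (23, 25), (25, 28), (26, 29)])
v27: WRITE a=29  (a history now [(1, 21), (3, 0), (4, 26), (6, 29), (7, 15), (9, 18), (11, 23), (12, 3), (13, 10), (14, 12), (15, 12), (18, 10), (23, 25), (25, 28), (26, 29), (27, 29)])
v28: WRITE b=6  (b history now [(2, 25), (5, 31), (8, 26), (10, 7), (16, 1), (17, 25), (19, 26), (20, 25), (21, 13), (22, 18), (24, 10), (28, 6)])
v29: WRITE b=5  (b history now [(2, 25), (5, 31), (8, 26), (10, 7), (16, 1), (17, 25), (19, 26), (20, 25), (21, 13), (22, 18), (24, 10), (28, 6), (29, 5)])
READ a @v29: history=[(1, 21), (3, 0), (4, 26), (6, 29), (7, 15), (9, 18), (11, 23), (12, 3), (13, 10), (14, 12), (15, 12), (18, 10), (23, 25), (25, 28), (26, 29), (27, 29)] -> pick v27 -> 29
READ a @v12: history=[(1, 21), (3, 0), (4, 26), (6, 29), (7, 15), (9, 18), (11, 23), (12, 3), (13, 10), (14, 12), (15, 12), (18, 10), (23, 25), (25, 28), (26, 29), (27, 29)] -> pick v12 -> 3
Read results in order: ['0', '31', '25', '29', '3']
NONE count = 0

Answer: 0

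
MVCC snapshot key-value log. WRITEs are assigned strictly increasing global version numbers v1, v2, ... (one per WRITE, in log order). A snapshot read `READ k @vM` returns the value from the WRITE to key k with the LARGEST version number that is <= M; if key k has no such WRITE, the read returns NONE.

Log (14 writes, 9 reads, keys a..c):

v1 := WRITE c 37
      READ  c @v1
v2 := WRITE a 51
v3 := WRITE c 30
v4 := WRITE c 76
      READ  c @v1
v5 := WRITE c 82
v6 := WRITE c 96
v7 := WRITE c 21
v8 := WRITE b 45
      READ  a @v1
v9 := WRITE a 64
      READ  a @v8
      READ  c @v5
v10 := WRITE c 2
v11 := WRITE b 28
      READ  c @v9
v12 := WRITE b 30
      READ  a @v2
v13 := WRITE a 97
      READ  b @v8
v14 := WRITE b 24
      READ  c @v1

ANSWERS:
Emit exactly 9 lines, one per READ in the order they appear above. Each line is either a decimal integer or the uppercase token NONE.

Answer: 37
37
NONE
51
82
21
51
45
37

Derivation:
v1: WRITE c=37  (c history now [(1, 37)])
READ c @v1: history=[(1, 37)] -> pick v1 -> 37
v2: WRITE a=51  (a history now [(2, 51)])
v3: WRITE c=30  (c history now [(1, 37), (3, 30)])
v4: WRITE c=76  (c history now [(1, 37), (3, 30), (4, 76)])
READ c @v1: history=[(1, 37), (3, 30), (4, 76)] -> pick v1 -> 37
v5: WRITE c=82  (c history now [(1, 37), (3, 30), (4, 76), (5, 82)])
v6: WRITE c=96  (c history now [(1, 37), (3, 30), (4, 76), (5, 82), (6, 96)])
v7: WRITE c=21  (c history now [(1, 37), (3, 30), (4, 76), (5, 82), (6, 96), (7, 21)])
v8: WRITE b=45  (b history now [(8, 45)])
READ a @v1: history=[(2, 51)] -> no version <= 1 -> NONE
v9: WRITE a=64  (a history now [(2, 51), (9, 64)])
READ a @v8: history=[(2, 51), (9, 64)] -> pick v2 -> 51
READ c @v5: history=[(1, 37), (3, 30), (4, 76), (5, 82), (6, 96), (7, 21)] -> pick v5 -> 82
v10: WRITE c=2  (c history now [(1, 37), (3, 30), (4, 76), (5, 82), (6, 96), (7, 21), (10, 2)])
v11: WRITE b=28  (b history now [(8, 45), (11, 28)])
READ c @v9: history=[(1, 37), (3, 30), (4, 76), (5, 82), (6, 96), (7, 21), (10, 2)] -> pick v7 -> 21
v12: WRITE b=30  (b history now [(8, 45), (11, 28), (12, 30)])
READ a @v2: history=[(2, 51), (9, 64)] -> pick v2 -> 51
v13: WRITE a=97  (a history now [(2, 51), (9, 64), (13, 97)])
READ b @v8: history=[(8, 45), (11, 28), (12, 30)] -> pick v8 -> 45
v14: WRITE b=24  (b history now [(8, 45), (11, 28), (12, 30), (14, 24)])
READ c @v1: history=[(1, 37), (3, 30), (4, 76), (5, 82), (6, 96), (7, 21), (10, 2)] -> pick v1 -> 37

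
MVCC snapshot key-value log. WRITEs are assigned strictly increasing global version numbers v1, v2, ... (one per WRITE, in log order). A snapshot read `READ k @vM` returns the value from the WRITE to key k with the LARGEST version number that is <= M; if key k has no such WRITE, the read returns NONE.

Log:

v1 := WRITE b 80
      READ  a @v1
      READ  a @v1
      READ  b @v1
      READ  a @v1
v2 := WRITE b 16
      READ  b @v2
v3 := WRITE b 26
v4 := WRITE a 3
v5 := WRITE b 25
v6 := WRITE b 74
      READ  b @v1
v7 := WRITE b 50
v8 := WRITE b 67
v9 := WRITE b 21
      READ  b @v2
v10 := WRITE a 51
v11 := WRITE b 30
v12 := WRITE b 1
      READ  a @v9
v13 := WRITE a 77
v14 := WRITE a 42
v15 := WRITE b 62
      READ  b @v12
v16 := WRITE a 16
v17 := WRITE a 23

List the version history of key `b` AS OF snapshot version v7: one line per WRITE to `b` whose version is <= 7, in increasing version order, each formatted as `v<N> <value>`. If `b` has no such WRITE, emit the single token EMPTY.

Answer: v1 80
v2 16
v3 26
v5 25
v6 74
v7 50

Derivation:
Scan writes for key=b with version <= 7:
  v1 WRITE b 80 -> keep
  v2 WRITE b 16 -> keep
  v3 WRITE b 26 -> keep
  v4 WRITE a 3 -> skip
  v5 WRITE b 25 -> keep
  v6 WRITE b 74 -> keep
  v7 WRITE b 50 -> keep
  v8 WRITE b 67 -> drop (> snap)
  v9 WRITE b 21 -> drop (> snap)
  v10 WRITE a 51 -> skip
  v11 WRITE b 30 -> drop (> snap)
  v12 WRITE b 1 -> drop (> snap)
  v13 WRITE a 77 -> skip
  v14 WRITE a 42 -> skip
  v15 WRITE b 62 -> drop (> snap)
  v16 WRITE a 16 -> skip
  v17 WRITE a 23 -> skip
Collected: [(1, 80), (2, 16), (3, 26), (5, 25), (6, 74), (7, 50)]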